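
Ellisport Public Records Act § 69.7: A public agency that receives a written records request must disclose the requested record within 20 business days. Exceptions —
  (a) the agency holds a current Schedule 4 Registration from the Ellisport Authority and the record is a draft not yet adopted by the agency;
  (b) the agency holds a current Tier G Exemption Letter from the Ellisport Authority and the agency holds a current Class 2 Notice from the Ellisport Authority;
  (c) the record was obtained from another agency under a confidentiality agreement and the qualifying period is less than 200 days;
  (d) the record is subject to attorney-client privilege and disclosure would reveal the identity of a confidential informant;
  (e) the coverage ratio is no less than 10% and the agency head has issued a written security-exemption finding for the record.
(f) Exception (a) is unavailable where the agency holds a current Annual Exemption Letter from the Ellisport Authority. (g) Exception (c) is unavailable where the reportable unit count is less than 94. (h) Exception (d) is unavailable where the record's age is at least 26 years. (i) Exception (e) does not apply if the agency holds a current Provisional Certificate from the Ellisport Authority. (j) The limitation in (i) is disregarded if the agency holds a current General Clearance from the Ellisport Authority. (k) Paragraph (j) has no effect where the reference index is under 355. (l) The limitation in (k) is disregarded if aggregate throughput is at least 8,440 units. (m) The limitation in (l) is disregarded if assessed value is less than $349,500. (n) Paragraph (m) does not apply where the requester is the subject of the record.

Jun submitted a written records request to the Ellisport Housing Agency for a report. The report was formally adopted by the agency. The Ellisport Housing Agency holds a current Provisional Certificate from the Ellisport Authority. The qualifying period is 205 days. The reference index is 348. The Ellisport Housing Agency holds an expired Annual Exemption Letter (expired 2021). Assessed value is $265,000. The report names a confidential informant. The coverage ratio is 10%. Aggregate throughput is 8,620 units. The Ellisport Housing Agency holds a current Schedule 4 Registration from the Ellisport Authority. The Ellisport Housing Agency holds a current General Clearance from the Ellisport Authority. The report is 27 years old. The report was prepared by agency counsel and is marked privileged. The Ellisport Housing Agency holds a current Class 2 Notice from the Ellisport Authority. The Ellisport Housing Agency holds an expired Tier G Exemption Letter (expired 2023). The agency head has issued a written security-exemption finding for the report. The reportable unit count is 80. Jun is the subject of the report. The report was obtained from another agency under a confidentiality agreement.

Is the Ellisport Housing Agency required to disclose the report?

Exception (a) does not apply: the report has been formally adopted.
Exception (b) fails — no current Tier G Exemption Letter is held.
Exception (c) fails — the qualifying period is 205 days, not less than 200 days.
Exception (d) is satisfied on its face — the report is privileged; the report names a confidential informant. But applying paragraph (h): (h) operates against (d): the record's age is 27 years, meeting the 26 years threshold. So (d) is unavailable.
Exception (e): the coverage ratio is 10%, meeting the 10% threshold; a written security-exemption finding has been issued — every condition holds. Applying paragraphs (i)–(n): (i) operates (a current Provisional Certificate is held), but yields to (j): (j) operates against (i): a current General Clearance is held. (k) would limit (j) — the reference index is 348, under the 355 limit — but (l) sets (k) aside: (l) operates against (k): aggregate throughput is 8,620 units, meeting the 8,440 units threshold. (m) is engaged (assessed value is $265,000, less than the $349,500 limit), but is displaced by (n): (n) applies — Jun is the subject of the report. Exception (e) stands.

No — exception (e) applies; the Ellisport Housing Agency is not required to disclose the report.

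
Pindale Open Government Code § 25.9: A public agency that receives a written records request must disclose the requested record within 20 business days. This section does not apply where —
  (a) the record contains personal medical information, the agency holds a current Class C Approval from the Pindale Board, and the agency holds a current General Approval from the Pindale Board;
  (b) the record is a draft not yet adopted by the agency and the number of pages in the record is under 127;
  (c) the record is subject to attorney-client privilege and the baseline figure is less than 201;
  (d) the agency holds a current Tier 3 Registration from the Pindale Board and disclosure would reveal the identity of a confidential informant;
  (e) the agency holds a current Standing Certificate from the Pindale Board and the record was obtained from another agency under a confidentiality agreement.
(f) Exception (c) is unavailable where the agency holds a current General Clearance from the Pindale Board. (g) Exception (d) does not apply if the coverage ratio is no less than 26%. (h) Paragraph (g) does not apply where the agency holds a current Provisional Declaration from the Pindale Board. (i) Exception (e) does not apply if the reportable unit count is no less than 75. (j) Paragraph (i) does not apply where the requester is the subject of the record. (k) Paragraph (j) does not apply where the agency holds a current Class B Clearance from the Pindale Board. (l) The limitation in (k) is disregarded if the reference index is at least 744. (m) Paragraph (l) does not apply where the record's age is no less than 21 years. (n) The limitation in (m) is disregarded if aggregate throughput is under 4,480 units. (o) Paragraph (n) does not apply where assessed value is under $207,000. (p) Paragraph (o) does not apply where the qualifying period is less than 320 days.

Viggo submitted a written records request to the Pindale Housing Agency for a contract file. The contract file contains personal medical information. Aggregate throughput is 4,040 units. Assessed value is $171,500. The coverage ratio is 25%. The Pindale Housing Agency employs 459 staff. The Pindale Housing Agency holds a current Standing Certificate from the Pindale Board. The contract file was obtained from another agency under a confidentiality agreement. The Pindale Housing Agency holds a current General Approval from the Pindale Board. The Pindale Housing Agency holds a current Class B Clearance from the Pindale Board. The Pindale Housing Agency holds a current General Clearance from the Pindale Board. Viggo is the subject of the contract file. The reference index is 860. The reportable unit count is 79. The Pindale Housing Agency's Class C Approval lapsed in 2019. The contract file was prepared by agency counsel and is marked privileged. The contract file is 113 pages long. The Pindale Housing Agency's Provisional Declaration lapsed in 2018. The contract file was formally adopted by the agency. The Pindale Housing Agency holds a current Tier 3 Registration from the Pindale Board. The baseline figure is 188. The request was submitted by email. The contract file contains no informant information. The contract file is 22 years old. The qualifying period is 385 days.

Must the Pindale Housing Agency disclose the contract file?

Yes — the Pindale Housing Agency must disclose the contract file.

Exception (a) requires that the agency holds a current Class C Approval from the Pindale Board; but the Class C Approval is not current, so (a) is unavailable.
Exception (b) requires that the record is a draft not yet adopted by the agency; but the contract file has been formally adopted, so (b) is unavailable.
Exception (c): the contract file is privileged; the baseline figure is 188, less than the 201 limit — every condition holds. But applying paragraph (f): (f) operates against (c): a current General Clearance is held. So (c) is unavailable.
Exception (d) fails — the contract file contains no informant information.
Exception (e) is satisfied on its face — a current Standing Certificate is held; the contract file was obtained under a confidentiality agreement. But: (i) operates against (e): the reportable unit count is 79, meeting the 75 threshold. (j) would limit (i) — Viggo is the subject of the contract file — but (k) sets (j) aside: (k) operates — a current Class B Clearance is held. (l) operates (the reference index is 860, meeting the 744 threshold), but yields to (m): (m) operates against (l): the record's age is 22 years, meeting the 21 years threshold. (n) would limit (m) — aggregate throughput is 4,040 units, under the 4,480 units limit — but (o) sets (n) aside: (o) operates against (n): assessed value is $171,500, under the $207,000 limit. (p), which would lift (o), is not engaged — the qualifying period is 385 days, not less than 320 days. (e) is therefore removed.
No exception displaces § 25.9.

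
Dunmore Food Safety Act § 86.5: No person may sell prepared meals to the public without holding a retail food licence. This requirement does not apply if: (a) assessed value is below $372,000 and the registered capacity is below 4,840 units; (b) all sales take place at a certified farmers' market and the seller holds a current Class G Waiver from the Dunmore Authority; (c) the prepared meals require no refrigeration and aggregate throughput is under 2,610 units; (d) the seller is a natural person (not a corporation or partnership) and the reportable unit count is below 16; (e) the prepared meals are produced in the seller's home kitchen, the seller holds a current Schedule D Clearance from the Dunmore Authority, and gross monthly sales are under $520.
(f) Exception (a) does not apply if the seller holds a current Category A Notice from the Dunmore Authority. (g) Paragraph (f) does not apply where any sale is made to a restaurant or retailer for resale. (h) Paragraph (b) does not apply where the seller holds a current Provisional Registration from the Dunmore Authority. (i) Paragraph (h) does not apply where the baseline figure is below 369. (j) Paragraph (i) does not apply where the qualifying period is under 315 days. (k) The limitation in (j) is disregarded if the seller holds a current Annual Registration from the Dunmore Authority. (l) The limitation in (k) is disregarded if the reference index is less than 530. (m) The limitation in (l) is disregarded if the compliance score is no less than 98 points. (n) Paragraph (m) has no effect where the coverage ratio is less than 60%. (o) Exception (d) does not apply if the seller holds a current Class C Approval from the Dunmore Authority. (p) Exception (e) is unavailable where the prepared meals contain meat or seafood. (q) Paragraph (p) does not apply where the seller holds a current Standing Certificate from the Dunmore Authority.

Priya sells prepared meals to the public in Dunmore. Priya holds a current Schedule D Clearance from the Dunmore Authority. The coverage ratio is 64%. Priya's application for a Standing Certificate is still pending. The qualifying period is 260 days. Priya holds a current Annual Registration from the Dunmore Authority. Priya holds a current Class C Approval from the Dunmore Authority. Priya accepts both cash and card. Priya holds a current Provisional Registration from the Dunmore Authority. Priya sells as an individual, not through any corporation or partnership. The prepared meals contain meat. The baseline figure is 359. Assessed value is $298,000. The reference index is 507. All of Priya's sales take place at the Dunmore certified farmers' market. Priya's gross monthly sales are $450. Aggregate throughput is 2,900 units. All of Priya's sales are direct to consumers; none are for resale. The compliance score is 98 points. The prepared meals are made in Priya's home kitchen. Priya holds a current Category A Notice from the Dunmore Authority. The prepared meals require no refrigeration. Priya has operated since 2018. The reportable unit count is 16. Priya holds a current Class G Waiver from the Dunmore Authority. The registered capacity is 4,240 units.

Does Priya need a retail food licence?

Exception (a)'s conditions are all satisfied: assessed value is $298,000, below the $372,000 limit; the registered capacity is 4,240 units, below the 4,840 units limit. Turning to paragraphs (f)–(g): (f) operates — a current Category A Notice is held. (g) is inapplicable (no sales are for resale), so (f) stands. (a) is therefore removed.
Exception (b) is satisfied on its face — all sales are at a certified farmers' market; a current Class G Waiver is held. Applying paragraphs (h)–(n): (h) applies (a current Provisional Registration is held), but yields to (i): (i) applies — the baseline figure is 359, below the 369 limit. (j) would limit (i) — the qualifying period is 260 days, under the 315 days limit — but (k) sets (j) aside: (k) operates — a current Annual Registration is held. (l) would limit (k) — the reference index is 507, less than the 530 limit — but (m) sets (l) aside: (m) operates against (l): the compliance score is 98 points, meeting the 98 points threshold. (n) is not engaged (the coverage ratio is 64%, not less than 60%), so (m) stands. (b) remains available.
Exception (c) does not apply: aggregate throughput is 2,900 units, not under 2,610 units.
Exception (d) does not apply: the reportable unit count is 16, not below 16.
Exception (e)'s conditions are all satisfied: the prepared meals are home-kitchen produced; a current Schedule D Clearance is held; gross monthly sales are $450, under the $520 limit. However, paragraphs (p)–(q) must be considered: (p) is triggered — the prepared meals contain meat. (q), which would lift (p), does not operate here — no current Standing Certificate is held. (e) is therefore removed.

No — exception (b) applies; Priya is not required to hold a retail food licence.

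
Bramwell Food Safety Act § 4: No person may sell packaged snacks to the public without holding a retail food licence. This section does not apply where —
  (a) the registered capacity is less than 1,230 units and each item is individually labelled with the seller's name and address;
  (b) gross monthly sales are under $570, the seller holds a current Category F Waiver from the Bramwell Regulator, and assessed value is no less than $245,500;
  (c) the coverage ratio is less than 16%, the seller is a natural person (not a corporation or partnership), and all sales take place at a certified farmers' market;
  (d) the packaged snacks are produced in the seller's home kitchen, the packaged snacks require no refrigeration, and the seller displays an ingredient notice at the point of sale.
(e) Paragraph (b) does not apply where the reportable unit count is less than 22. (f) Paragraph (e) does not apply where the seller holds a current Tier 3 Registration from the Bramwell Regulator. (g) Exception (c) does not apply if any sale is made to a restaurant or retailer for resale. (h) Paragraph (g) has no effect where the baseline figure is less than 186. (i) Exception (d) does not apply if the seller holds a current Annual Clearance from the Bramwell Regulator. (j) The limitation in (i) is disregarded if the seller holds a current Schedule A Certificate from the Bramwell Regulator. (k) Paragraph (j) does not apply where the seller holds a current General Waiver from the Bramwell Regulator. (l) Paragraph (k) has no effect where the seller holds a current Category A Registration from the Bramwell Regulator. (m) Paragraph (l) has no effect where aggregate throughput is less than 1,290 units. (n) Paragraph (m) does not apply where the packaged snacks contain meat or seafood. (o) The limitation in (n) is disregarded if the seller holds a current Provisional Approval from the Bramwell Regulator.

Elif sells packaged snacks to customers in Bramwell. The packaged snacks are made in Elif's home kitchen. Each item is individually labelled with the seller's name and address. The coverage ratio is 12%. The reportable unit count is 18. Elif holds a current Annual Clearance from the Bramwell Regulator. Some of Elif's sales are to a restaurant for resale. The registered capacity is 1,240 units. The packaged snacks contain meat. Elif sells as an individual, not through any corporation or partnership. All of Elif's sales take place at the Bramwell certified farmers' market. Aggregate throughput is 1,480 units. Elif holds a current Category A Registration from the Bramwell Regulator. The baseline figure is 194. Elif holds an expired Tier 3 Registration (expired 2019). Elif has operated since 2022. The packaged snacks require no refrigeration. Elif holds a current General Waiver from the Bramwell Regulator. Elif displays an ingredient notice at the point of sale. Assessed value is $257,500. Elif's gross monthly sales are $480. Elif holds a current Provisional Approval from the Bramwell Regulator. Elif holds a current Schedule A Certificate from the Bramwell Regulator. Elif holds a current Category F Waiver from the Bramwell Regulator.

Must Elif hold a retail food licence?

Exception (a) does not apply: the registered capacity is 1,240 units, not less than 1,230 units.
All of (b)'s requirements are met (gross monthly sales are $480, under the $570 limit; a current Category F Waiver is held; assessed value is $257,500, meeting the $245,500 threshold). But applying paragraphs (e)–(f): (e) operates against (b): the reportable unit count is 18, less than the 22 limit. (f) is not triggered (no current Tier 3 Registration is held), so (e) stands. (b) is therefore removed.
Exception (c): the coverage ratio is 12%, less than the 16% limit; the seller is a natural person; all sales are at a certified farmers' market — every condition holds. However, paragraphs (g)–(h) must be considered: (g) operates against (c): some sales are to a restaurant for resale. (h), which would lift (g), does not operate here — the baseline figure is 194, not less than 186. Exception (c) does not apply.
Exception (d): the packaged snacks are home-kitchen produced; the packaged snacks are shelf-stable; an ingredient notice is displayed — every condition holds. As to paragraphs (i)–(o): (i) would limit (d) — a current Annual Clearance is held — but (j) sets (i) aside: (j) operates — a current Schedule A Certificate is held. (k) is triggered (a current General Waiver is held), but is overridden by (l): (l) applies — a current Category A Registration is held. (m), which would lift (l), is not triggered — aggregate throughput is 1,480 units, not less than 1,290 units. (d) remains available.

No — exception (d) applies; Elif is not required to hold a retail food licence.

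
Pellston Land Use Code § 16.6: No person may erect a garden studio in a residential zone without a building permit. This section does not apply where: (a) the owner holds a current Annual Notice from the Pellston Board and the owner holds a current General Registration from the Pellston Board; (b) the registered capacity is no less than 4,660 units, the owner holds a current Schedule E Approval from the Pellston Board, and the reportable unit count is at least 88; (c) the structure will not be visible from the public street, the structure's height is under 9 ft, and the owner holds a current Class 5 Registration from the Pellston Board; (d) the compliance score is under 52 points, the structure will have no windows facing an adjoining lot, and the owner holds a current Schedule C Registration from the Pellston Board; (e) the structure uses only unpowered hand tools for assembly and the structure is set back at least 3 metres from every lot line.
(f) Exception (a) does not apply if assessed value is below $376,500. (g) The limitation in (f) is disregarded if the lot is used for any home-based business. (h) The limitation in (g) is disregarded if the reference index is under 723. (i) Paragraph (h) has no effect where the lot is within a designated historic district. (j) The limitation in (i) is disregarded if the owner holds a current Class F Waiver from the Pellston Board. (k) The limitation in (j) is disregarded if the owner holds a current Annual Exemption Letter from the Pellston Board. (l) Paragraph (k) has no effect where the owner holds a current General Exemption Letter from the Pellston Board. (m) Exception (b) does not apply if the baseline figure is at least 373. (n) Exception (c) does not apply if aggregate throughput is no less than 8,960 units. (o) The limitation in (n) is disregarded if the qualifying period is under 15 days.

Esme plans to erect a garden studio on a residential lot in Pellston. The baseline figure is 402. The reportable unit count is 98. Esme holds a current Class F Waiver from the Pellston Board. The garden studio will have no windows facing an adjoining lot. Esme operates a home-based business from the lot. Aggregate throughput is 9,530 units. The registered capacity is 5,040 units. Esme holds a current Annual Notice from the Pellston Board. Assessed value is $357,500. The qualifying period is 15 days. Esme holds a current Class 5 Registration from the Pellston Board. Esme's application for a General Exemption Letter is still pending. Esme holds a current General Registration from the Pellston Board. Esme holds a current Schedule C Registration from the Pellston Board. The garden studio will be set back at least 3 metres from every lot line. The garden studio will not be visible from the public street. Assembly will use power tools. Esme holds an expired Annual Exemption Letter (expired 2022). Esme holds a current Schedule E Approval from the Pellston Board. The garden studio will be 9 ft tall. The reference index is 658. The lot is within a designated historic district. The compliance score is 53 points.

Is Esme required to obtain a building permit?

All of (a)'s requirements are met (a current Annual Notice is held; a current General Registration is held). However, paragraphs (f)–(l) must be considered: (f) is triggered — assessed value is $357,500, below the $376,500 limit. (g) applies (a home-based business operates on the lot), but is displaced by (h): (h) is engaged — the reference index is 658, under the 723 limit. (i) is triggered (the lot is in a historic district), but is displaced by (j): (j) operates against (i): a current Class F Waiver is held. (k), which would lift (j), is inapplicable — there is no Annual Exemption Letter in force. Exception (a) does not apply.
Exception (b)'s conditions are all satisfied: the registered capacity is 5,040 units, meeting the 4,660 units threshold; a current Schedule E Approval is held; the reportable unit count is 98, meeting the 88 threshold. But: (m) applies — the baseline figure is 402, meeting the 373 threshold. So (b) is unavailable.
Exception (c) requires that the structure's height is under 9 ft; but the structure's height is 9 ft, not under 9 ft, so (c) is unavailable.
Exception (d) requires that the compliance score is under 52 points; but the compliance score is 53 points, not under 52 points, so (d) is unavailable.
Exception (e) fails — assembly uses power tools.
No exception applies. The general rule governs.

Yes — Esme must obtain a building permit.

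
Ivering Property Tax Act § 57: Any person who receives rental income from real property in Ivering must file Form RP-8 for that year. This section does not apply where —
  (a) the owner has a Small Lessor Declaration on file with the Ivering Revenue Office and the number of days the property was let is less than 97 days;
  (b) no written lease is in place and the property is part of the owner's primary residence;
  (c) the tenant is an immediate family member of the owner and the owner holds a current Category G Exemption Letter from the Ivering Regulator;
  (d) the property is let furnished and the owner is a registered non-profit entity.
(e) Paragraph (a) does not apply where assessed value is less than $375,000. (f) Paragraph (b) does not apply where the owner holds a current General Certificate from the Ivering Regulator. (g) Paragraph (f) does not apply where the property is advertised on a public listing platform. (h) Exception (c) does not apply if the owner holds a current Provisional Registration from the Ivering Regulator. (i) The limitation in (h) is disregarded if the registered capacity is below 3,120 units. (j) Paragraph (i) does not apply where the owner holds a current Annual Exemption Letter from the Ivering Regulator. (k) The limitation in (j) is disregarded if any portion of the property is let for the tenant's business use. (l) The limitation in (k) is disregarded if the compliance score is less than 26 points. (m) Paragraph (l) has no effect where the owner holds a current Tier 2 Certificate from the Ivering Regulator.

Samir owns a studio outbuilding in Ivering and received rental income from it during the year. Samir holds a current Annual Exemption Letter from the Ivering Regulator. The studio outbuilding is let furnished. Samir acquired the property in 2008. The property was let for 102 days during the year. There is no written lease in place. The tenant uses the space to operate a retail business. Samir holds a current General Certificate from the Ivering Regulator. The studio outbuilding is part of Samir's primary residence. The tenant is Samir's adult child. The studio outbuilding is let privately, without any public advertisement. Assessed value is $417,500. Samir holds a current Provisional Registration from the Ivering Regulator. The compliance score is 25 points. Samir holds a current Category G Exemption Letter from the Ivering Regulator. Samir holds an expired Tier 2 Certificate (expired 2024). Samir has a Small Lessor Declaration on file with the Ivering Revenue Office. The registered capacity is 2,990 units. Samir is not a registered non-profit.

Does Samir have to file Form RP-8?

Yes — Samir must file Form RP-8.

Exception (a) requires that the number of days the property was let is less than 97 days; but the number of days the property was let is 102 days, not less than 97 days, so (a) is unavailable.
All of (b)'s requirements are met (there is no written lease; the studio outbuilding is part of the primary residence). Turning to paragraphs (f)–(g): (f) operates — a current General Certificate is held. (g) is not engaged (the property is let privately without advertisement), so (f) stands. Exception (b) does not apply.
Exception (c)'s conditions are all satisfied: the tenant is an immediate family member; a current Category G Exemption Letter is held. However, paragraphs (h)–(m) must be considered: (h) operates against (c): a current Provisional Registration is held. (i) would limit (h) — the registered capacity is 2,990 units, below the 3,120 units limit — but (j) sets (i) aside: (j) operates against (i): a current Annual Exemption Letter is held. (k) would limit (j) — the space is let for business use — but (l) sets (k) aside: (l) is triggered — the compliance score is 25 points, less than the 26 points limit. (m), which would lift (l), is inapplicable — no current Tier 2 Certificate is held. (c) is therefore removed.
Exception (d) requires that the owner is a registered non-profit entity; but Samir is not a registered non-profit, so (d) is unavailable.
Every exception is unavailable, so the rule governs.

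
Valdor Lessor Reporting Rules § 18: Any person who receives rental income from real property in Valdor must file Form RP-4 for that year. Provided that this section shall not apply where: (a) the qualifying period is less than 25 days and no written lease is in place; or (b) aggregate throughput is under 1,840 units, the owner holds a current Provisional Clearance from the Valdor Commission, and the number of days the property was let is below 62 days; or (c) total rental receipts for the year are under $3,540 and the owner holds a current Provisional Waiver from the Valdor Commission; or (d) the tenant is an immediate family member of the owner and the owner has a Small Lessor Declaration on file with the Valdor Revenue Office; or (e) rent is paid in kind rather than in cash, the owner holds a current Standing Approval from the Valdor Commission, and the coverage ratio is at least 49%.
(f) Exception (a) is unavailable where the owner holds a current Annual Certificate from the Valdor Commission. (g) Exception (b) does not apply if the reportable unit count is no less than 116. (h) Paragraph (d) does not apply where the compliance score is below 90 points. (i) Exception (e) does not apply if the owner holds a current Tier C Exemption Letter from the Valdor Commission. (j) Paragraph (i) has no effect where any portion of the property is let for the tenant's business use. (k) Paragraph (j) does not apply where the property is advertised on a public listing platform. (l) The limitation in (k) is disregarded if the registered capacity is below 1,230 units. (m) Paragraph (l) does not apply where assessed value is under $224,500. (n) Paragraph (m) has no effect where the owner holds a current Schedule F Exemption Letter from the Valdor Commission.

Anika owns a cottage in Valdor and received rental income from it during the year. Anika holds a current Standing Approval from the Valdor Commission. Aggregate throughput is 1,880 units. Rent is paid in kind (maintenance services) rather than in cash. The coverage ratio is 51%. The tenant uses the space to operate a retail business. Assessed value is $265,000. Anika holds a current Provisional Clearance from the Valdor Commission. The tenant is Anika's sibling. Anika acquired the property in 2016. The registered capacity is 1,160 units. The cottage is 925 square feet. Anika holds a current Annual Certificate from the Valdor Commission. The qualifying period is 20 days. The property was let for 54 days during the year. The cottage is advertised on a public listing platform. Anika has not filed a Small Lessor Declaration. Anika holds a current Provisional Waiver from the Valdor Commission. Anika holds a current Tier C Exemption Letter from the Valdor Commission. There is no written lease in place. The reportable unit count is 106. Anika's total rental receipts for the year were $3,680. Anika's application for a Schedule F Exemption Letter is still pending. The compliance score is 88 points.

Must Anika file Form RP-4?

No — exception (e) applies; Anika is not required to file Form RP-4.

Exception (a) is satisfied on its face — the qualifying period is 20 days, less than the 25 days limit; there is no written lease. But: (f) operates against (a): a current Annual Certificate is held. Exception (a) does not apply.
Exception (b) fails — aggregate throughput is 1,880 units, not under 1,840 units.
Exception (c) requires that total rental receipts for the year are under $3,540; but total rental receipts for the year are $3,680, not under $3,540, so (c) is unavailable.
Exception (d) requires that the owner has a Small Lessor Declaration on file with the Valdor Revenue Office; but no Small Lessor Declaration is on file, so (d) is unavailable.
Exception (e): rent is paid in kind; a current Standing Approval is held; the coverage ratio is 51%, meeting the 49% threshold — every condition holds. Considering the limiting provisions: (i) would limit (e) — a current Tier C Exemption Letter is held — but (j) sets (i) aside: (j) is triggered — the space is let for business use. (k) would limit (j) — the property is publicly advertised — but (l) sets (k) aside: (l) operates against (k): the registered capacity is 1,160 units, below the 1,230 units limit. (m) does not operate here (assessed value is $265,000, not under $224,500), so (l) stands. Exception (e) stands.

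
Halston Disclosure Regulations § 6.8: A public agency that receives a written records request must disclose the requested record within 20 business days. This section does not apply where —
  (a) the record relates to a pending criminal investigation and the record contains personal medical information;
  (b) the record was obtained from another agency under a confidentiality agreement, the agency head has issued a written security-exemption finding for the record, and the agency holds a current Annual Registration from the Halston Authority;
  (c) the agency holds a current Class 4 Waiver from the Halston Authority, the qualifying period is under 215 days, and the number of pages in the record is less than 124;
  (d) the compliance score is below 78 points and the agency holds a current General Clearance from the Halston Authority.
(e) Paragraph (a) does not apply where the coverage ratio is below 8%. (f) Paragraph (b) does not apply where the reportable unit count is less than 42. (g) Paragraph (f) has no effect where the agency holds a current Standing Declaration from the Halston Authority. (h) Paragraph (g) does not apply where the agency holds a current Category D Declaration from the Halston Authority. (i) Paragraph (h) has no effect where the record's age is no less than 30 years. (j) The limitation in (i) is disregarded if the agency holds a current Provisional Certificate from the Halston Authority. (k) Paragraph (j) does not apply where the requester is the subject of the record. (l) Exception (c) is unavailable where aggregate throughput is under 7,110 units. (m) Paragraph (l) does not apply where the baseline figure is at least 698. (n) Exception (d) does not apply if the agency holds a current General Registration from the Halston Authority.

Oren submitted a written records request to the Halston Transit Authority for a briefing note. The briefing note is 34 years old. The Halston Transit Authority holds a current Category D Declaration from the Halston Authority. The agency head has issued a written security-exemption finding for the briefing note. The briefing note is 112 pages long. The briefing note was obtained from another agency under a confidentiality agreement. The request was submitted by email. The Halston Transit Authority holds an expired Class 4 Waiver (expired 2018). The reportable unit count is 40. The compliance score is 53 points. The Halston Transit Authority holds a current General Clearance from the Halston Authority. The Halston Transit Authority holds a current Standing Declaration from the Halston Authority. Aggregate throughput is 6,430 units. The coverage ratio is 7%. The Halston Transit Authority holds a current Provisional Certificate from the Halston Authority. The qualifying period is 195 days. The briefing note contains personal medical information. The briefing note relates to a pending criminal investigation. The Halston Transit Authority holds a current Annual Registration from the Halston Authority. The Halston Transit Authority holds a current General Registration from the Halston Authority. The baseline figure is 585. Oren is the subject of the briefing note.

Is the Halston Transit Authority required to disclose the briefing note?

No — exception (b) applies; the Halston Transit Authority is not required to disclose the briefing note.

Exception (a): the briefing note relates to a pending investigation; the briefing note contains personal medical information — every condition holds. Turning to paragraph (e): (e) operates against (a): the coverage ratio is 7%, below the 8% limit. Exception (a) does not apply.
All of (b)'s requirements are met (the briefing note was obtained under a confidentiality agreement; a written security-exemption finding has been issued; a current Annual Registration is held). As to paragraphs (f)–(k): (f) is triggered (the reportable unit count is 40, less than the 42 limit), but is overridden by (g): (g) is triggered — a current Standing Declaration is held. (h) would limit (g) — a current Category D Declaration is held — but (i) sets (h) aside: (i) operates against (h): the record's age is 34 years, meeting the 30 years threshold. (j) would limit (i) — a current Provisional Certificate is held — but (k) sets (j) aside: (k) operates against (j): Oren is the subject of the briefing note. So (b) applies.
Exception (c) does not apply: there is no Class 4 Waiver in force.
Exception (d): the compliance score is 53 points, below the 78 points limit; a current General Clearance is held — every condition holds. But applying paragraph (n): (n) operates against (d): a current General Registration is held. Exception (d) does not apply.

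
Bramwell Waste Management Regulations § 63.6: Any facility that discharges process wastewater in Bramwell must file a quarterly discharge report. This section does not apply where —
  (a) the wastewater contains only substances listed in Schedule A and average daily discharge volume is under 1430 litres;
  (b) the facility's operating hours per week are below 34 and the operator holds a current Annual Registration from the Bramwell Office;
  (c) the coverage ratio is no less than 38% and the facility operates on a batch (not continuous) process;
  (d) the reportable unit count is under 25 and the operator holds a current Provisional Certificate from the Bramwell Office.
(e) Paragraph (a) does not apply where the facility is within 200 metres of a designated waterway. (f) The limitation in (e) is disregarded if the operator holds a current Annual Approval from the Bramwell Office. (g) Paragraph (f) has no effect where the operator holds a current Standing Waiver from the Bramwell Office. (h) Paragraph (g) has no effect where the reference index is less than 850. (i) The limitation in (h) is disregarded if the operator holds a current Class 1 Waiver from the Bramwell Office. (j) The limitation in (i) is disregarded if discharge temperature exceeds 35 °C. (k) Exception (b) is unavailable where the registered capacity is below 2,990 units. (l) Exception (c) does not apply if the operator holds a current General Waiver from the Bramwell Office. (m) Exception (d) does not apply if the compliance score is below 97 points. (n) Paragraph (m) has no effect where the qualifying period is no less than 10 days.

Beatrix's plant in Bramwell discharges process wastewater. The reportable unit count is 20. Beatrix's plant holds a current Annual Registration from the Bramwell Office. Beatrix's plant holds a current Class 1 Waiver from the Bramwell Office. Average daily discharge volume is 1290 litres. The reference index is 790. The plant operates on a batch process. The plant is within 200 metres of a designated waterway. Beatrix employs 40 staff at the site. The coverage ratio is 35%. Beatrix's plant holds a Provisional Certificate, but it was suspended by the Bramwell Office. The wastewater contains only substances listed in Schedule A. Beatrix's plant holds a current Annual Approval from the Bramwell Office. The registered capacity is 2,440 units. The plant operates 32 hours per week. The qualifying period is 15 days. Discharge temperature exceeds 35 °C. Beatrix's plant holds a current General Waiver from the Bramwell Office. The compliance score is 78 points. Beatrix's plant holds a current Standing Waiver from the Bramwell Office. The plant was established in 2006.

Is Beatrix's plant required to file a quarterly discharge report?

Exception (a)'s conditions are all satisfied: the wastewater is Schedule-A-only; average daily discharge volume is 1290 litres, under the 1430 litres limit. Considering the limiting provisions: (e) operates (the plant is within 200 m of a designated waterway), but is overridden by (f): (f) operates against (e): a current Annual Approval is held. (g) applies (a current Standing Waiver is held), but is itself disapplied by (h): (h) operates against (g): the reference index is 790, less than the 850 limit. (i) would limit (h) — a current Class 1 Waiver is held — but (j) sets (i) aside: (j) is engaged — discharge temperature exceeds 35 °C. (a) remains available.
Exception (b) is satisfied on its face — the facility's operating hours per week are 32, below the 34 limit; a current Annual Registration is held. However, paragraph (k) must be considered: (k) is engaged — the registered capacity is 2,440 units, below the 2,990 units limit. So (b) is unavailable.
Exception (c) requires that the coverage ratio is no less than 38%; but the coverage ratio is 35%, short of 38%, so (c) is unavailable.
Exception (d) does not apply: the Provisional Certificate is not current.

No — exception (a) applies; Beatrix's plant is not required to file a quarterly discharge report.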